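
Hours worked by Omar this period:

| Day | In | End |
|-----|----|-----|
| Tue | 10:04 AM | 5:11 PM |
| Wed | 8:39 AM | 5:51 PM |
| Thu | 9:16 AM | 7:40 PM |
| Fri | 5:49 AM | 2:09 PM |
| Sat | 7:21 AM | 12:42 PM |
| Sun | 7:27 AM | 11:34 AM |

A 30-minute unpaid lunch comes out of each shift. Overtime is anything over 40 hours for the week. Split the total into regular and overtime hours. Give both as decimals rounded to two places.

Tue: 10:04 AM–5:11 PM = 7 h 7 min; less 30 min break → 6 h 37 min
Wed: 8:39 AM–5:51 PM = 9 h 12 min; less 30 min break → 8 h 42 min
Thu: 9:16 AM–7:40 PM = 10 h 24 min; less 30 min break → 9 h 54 min
Fri: 5:49 AM–2:09 PM = 8 h 20 min; less 30 min break → 7 h 50 min
Sat: 7:21 AM–12:42 PM = 5 h 21 min; less 30 min break → 4 h 51 min
Sun: 7:27 AM–11:34 AM = 4 h 7 min; less 30 min break → 3 h 37 min
Total worked: 41 h 31 min = 41.52 h.
Threshold 40 h → overtime 1 h 31 min, regular 40 h 0 min.

Regular 40.00 hours, overtime 1.52 hours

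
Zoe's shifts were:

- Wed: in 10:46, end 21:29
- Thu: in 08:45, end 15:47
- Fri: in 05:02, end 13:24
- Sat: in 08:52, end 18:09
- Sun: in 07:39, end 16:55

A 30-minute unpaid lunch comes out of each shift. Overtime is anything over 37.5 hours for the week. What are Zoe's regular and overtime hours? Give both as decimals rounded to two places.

Wed: 10:46–21:29 = 10 h 43 min; less 30 min break → 10 h 13 min
Thu: 08:45–15:47 = 7 h 2 min; less 30 min break → 6 h 32 min
Fri: 05:02–13:24 = 8 h 22 min; less 30 min break → 7 h 52 min
Sat: 08:52–18:09 = 9 h 17 min; less 30 min break → 8 h 47 min
Sun: 07:39–16:55 = 9 h 16 min; less 30 min break → 8 h 46 min
Total worked: 42 h 10 min = 42.17 h.
Threshold 37.5 h → overtime 4 h 40 min, regular 37 h 30 min.

Regular 37.50 hours, overtime 4.67 hours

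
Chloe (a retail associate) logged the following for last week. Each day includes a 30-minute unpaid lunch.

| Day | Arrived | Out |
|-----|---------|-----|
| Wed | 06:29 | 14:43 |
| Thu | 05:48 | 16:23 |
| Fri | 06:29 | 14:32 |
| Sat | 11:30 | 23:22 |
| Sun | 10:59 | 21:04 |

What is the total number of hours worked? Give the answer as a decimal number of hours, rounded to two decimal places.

Wed: 06:29–14:43 = 8 h 14 min; less 30 min break → 7 h 44 min
Thu: 05:48–16:23 = 10 h 35 min; less 30 min break → 10 h 5 min
Fri: 06:29–14:32 = 8 h 3 min; less 30 min break → 7 h 33 min
Sat: 11:30–23:22 = 11 h 52 min; less 30 min break → 11 h 22 min
Sun: 10:59–21:04 = 10 h 5 min; less 30 min break → 9 h 35 min
Total: 7 h 44 min + 10 h 5 min + 7 h 33 min + 11 h 22 min + 9 h 35 min = 46 h 19 min.

46.32 hours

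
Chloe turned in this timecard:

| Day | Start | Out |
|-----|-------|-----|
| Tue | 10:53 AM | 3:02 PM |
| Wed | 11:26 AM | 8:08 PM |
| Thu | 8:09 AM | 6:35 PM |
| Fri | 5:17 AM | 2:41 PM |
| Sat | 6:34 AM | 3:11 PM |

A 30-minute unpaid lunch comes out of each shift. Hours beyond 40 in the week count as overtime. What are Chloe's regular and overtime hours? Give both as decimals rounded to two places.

Tue: 10:53 AM–3:02 PM = 4 h 9 min; less 30 min break → 3 h 39 min
Wed: 11:26 AM–8:08 PM = 8 h 42 min; less 30 min break → 8 h 12 min
Thu: 8:09 AM–6:35 PM = 10 h 26 min; less 30 min break → 9 h 56 min
Fri: 5:17 AM–2:41 PM = 9 h 24 min; less 30 min break → 8 h 54 min
Sat: 6:34 AM–3:11 PM = 8 h 37 min; less 30 min break → 8 h 7 min
Total worked: 38 h 48 min = 38.80 h.
Threshold 40 h → overtime 0 h 0 min, regular 38 h 48 min.

Regular 38.80 hours, overtime 0.00 hours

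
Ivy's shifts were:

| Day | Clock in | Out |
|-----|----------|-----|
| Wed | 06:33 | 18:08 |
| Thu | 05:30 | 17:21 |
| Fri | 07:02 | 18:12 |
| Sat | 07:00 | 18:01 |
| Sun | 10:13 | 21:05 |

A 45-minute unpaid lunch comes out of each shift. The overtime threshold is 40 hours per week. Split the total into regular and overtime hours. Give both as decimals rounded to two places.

Regular 40.00 hours, overtime 12.73 hours

Wed: 06:33–18:08 = 11 h 35 min; less 45 min break → 10 h 50 min
Thu: 05:30–17:21 = 11 h 51 min; less 45 min break → 11 h 6 min
Fri: 07:02–18:12 = 11 h 10 min; less 45 min break → 10 h 25 min
Sat: 07:00–18:01 = 11 h 1 min; less 45 min break → 10 h 16 min
Sun: 10:13–21:05 = 10 h 52 min; less 45 min break → 10 h 7 min
Total worked: 52 h 44 min = 52.73 h.
Threshold 40 h → overtime 12 h 44 min, regular 40 h 0 min.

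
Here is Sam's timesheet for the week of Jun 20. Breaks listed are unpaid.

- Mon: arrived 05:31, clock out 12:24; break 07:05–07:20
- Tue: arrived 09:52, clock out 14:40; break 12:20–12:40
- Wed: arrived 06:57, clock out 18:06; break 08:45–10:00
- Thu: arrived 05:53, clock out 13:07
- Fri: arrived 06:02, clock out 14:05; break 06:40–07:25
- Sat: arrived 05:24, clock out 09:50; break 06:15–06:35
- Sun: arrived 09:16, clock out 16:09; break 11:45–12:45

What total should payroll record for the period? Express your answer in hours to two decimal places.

45.52 hours

Mon: 05:31–12:24 = 6 h 53 min; less 15 min break → 6 h 38 min
Tue: 09:52–14:40 = 4 h 48 min; less 20 min break → 4 h 28 min
Wed: 06:57–18:06 = 11 h 9 min; less 75 min break → 9 h 54 min
Thu: 05:53–13:07 = 7 h 14 min
Fri: 06:02–14:05 = 8 h 3 min; less 45 min break → 7 h 18 min
Sat: 05:24–09:50 = 4 h 26 min; less 20 min break → 4 h 6 min
Sun: 09:16–16:09 = 6 h 53 min; less 60 min break → 5 h 53 min
Total: 6 h 38 min + 4 h 28 min + 9 h 54 min + 7 h 14 min + 7 h 18 min + 4 h 6 min + 5 h 53 min = 45 h 31 min.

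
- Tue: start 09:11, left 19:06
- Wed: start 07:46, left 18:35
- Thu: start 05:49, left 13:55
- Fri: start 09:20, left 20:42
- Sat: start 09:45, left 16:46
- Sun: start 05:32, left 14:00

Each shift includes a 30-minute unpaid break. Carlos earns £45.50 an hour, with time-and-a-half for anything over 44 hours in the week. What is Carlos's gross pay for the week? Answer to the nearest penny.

£2594.64

Tue: 09:11–19:06 = 9 h 55 min; less 30 min break → 9 h 25 min
Wed: 07:46–18:35 = 10 h 49 min; less 30 min break → 10 h 19 min
Thu: 05:49–13:55 = 8 h 6 min; less 30 min break → 7 h 36 min
Fri: 09:20–20:42 = 11 h 22 min; less 30 min break → 10 h 52 min
Sat: 09:45–16:46 = 7 h 1 min; less 30 min break → 6 h 31 min
Sun: 05:32–14:00 = 8 h 28 min; less 30 min break → 7 h 58 min
Total worked: 52 h 41 min = 3161 min.
Regular 44 h 0 min = 2640 min at £45.50/h; overtime 8 h 41 min = 521 min at £68.25/h.
Pay = (2640 × £45.50 + 521 × £68.25) ÷ 60 = £2594.64.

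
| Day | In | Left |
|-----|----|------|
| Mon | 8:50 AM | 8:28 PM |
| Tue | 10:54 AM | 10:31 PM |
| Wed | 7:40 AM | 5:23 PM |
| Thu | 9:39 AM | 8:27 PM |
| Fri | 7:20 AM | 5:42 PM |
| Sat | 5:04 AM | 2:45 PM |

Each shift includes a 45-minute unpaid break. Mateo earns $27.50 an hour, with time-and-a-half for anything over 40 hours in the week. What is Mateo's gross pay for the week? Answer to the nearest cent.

$1896.81

Mon: 8:50 AM–8:28 PM = 11 h 38 min; less 45 min break → 10 h 53 min
Tue: 10:54 AM–10:31 PM = 11 h 37 min; less 45 min break → 10 h 52 min
Wed: 7:40 AM–5:23 PM = 9 h 43 min; less 45 min break → 8 h 58 min
Thu: 9:39 AM–8:27 PM = 10 h 48 min; less 45 min break → 10 h 3 min
Fri: 7:20 AM–5:42 PM = 10 h 22 min; less 45 min break → 9 h 37 min
Sat: 5:04 AM–2:45 PM = 9 h 41 min; less 45 min break → 8 h 56 min
Total worked: 59 h 19 min = 3559 min.
Regular 40 h 0 min = 2400 min at $27.50/h; overtime 19 h 19 min = 1159 min at $41.25/h.
Pay = (2400 × $27.50 + 1159 × $41.25) ÷ 60 = $1896.81.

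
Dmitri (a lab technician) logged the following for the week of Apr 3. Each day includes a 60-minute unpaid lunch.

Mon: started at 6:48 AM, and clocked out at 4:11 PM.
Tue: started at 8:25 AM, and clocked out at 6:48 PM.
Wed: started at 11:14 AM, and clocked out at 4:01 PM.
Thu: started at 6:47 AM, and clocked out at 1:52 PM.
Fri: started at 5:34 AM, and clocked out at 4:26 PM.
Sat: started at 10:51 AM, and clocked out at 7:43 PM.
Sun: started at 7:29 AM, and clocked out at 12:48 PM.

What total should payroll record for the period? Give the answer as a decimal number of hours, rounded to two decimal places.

Mon: 6:48 AM–4:11 PM = 9 h 23 min; less 60 min break → 8 h 23 min
Tue: 8:25 AM–6:48 PM = 10 h 23 min; less 60 min break → 9 h 23 min
Wed: 11:14 AM–4:01 PM = 4 h 47 min; less 60 min break → 3 h 47 min
Thu: 6:47 AM–1:52 PM = 7 h 5 min; less 60 min break → 6 h 5 min
Fri: 5:34 AM–4:26 PM = 10 h 52 min; less 60 min break → 9 h 52 min
Sat: 10:51 AM–7:43 PM = 8 h 52 min; less 60 min break → 7 h 52 min
Sun: 7:29 AM–12:48 PM = 5 h 19 min; less 60 min break → 4 h 19 min
Total: 8 h 23 min + 9 h 23 min + 3 h 47 min + 6 h 5 min + 9 h 52 min + 7 h 52 min + 4 h 19 min = 49 h 41 min.

49.68 hours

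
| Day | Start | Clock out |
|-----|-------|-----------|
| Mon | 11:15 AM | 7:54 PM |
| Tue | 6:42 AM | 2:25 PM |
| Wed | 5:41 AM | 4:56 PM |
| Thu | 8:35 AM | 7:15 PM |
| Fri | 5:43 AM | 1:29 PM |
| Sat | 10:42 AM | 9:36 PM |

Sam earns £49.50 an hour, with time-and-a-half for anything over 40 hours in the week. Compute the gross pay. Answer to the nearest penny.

£3238.54

Mon: 11:15 AM–7:54 PM = 8 h 39 min
Tue: 6:42 AM–2:25 PM = 7 h 43 min
Wed: 5:41 AM–4:56 PM = 11 h 15 min
Thu: 8:35 AM–7:15 PM = 10 h 40 min
Fri: 5:43 AM–1:29 PM = 7 h 46 min
Sat: 10:42 AM–9:36 PM = 10 h 54 min
Total worked: 56 h 57 min = 3417 min.
Regular 40 h 0 min = 2400 min at £49.50/h; overtime 16 h 57 min = 1017 min at £74.25/h.
Pay = (2400 × £49.50 + 1017 × £74.25) ÷ 60 = £3238.54.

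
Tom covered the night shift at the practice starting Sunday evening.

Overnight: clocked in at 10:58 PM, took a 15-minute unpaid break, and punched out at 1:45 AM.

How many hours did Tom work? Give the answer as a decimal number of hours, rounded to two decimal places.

Overnight: 10:58 PM → midnight = 1 h 2 min; midnight → 1:45 AM = 1 h 45 min; span 2 h 47 min; less 15 min break → 2 h 32 min

2.53 hours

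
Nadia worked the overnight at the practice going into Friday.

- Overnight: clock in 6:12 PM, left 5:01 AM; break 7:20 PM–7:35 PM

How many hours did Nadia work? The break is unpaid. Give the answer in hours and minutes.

Overnight: 6:12 PM → midnight = 5 h 48 min; midnight → 5:01 AM = 5 h 1 min; span 10 h 49 min; less 15 min break → 10 h 34 min

10 h 34 min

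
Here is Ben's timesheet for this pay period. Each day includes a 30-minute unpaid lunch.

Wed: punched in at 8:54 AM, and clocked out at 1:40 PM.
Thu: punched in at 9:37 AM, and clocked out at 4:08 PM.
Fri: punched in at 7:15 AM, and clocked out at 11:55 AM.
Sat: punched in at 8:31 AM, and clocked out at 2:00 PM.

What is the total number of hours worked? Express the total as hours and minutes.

19 h 26 min

Wed: 8:54 AM–1:40 PM = 4 h 46 min; less 30 min break → 4 h 16 min
Thu: 9:37 AM–4:08 PM = 6 h 31 min; less 30 min break → 6 h 1 min
Fri: 7:15 AM–11:55 AM = 4 h 40 min; less 30 min break → 4 h 10 min
Sat: 8:31 AM–2:00 PM = 5 h 29 min; less 30 min break → 4 h 59 min
Total: 4 h 16 min + 6 h 1 min + 4 h 10 min + 4 h 59 min = 19 h 26 min.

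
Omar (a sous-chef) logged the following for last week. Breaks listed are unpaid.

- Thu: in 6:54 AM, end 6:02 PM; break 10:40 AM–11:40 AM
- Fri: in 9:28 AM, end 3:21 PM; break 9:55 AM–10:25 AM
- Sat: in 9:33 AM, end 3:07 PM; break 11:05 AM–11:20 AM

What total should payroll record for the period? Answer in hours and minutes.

20 h 50 min

Thu: 6:54 AM–6:02 PM = 11 h 8 min; less 60 min break → 10 h 8 min
Fri: 9:28 AM–3:21 PM = 5 h 53 min; less 30 min break → 5 h 23 min
Sat: 9:33 AM–3:07 PM = 5 h 34 min; less 15 min break → 5 h 19 min
Total: 10 h 8 min + 5 h 23 min + 5 h 19 min = 20 h 50 min.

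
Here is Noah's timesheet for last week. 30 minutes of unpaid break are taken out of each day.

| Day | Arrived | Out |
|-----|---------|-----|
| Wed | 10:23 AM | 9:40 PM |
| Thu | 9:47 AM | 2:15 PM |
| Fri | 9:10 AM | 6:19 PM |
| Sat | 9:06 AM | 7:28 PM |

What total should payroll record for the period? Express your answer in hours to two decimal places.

33.27 hours

Wed: 10:23 AM–9:40 PM = 11 h 17 min; less 30 min break → 10 h 47 min
Thu: 9:47 AM–2:15 PM = 4 h 28 min; less 30 min break → 3 h 58 min
Fri: 9:10 AM–6:19 PM = 9 h 9 min; less 30 min break → 8 h 39 min
Sat: 9:06 AM–7:28 PM = 10 h 22 min; less 30 min break → 9 h 52 min
Total: 10 h 47 min + 3 h 58 min + 8 h 39 min + 9 h 52 min = 33 h 16 min.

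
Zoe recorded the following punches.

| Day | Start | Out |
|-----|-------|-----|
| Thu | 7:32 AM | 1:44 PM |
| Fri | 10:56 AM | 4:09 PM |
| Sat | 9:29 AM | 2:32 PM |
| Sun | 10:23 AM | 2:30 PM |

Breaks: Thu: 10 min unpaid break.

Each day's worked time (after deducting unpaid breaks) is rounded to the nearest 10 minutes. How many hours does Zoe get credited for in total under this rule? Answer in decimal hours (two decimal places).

20.33 hours

Thu: 7:32 AM–1:44 PM = 6 h 12 min − 10 min = 6 h 2 min → rounds to 6 h 0 min
Fri: 10:56 AM–4:09 PM = 5 h 13 min → rounds to 5 h 10 min
Sat: 9:29 AM–2:32 PM = 5 h 3 min → rounds to 5 h 0 min
Sun: 10:23 AM–2:30 PM = 4 h 7 min → rounds to 4 h 10 min
Total credited: 20 h 20 min.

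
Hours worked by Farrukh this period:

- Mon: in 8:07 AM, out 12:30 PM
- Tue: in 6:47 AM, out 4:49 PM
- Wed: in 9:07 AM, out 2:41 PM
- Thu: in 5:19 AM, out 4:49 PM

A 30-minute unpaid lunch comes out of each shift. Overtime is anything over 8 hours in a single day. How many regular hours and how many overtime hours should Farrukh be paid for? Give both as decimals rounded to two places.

Regular 24.95 hours, overtime 4.53 hours

Mon: 8:07 AM–12:30 PM = 4 h 23 min; less 30 min break → 3 h 53 min
Tue: 6:47 AM–4:49 PM = 10 h 2 min; less 30 min break → 9 h 32 min
Wed: 9:07 AM–2:41 PM = 5 h 34 min; less 30 min break → 5 h 4 min
Thu: 5:19 AM–4:49 PM = 11 h 30 min; less 30 min break → 11 h 0 min
Mon reg 3 h 53 min / OT 0 h 0 min; Tue reg 8 h 0 min / OT 1 h 32 min; Wed reg 5 h 4 min / OT 0 h 0 min; Thu reg 8 h 0 min / OT 3 h 0 min.
Totals: regular 24 h 57 min, overtime 4 h 32 min.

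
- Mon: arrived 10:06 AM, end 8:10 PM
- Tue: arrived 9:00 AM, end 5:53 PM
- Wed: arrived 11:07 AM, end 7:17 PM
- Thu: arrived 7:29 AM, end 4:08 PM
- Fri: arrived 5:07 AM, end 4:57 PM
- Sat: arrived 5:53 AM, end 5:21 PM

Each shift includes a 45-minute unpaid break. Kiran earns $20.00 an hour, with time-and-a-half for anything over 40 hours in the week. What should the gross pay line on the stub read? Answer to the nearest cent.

Mon: 10:06 AM–8:10 PM = 10 h 4 min; less 45 min break → 9 h 19 min
Tue: 9:00 AM–5:53 PM = 8 h 53 min; less 45 min break → 8 h 8 min
Wed: 11:07 AM–7:17 PM = 8 h 10 min; less 45 min break → 7 h 25 min
Thu: 7:29 AM–4:08 PM = 8 h 39 min; less 45 min break → 7 h 54 min
Fri: 5:07 AM–4:57 PM = 11 h 50 min; less 45 min break → 11 h 5 min
Sat: 5:53 AM–5:21 PM = 11 h 28 min; less 45 min break → 10 h 43 min
Total worked: 54 h 34 min = 3274 min.
Regular 40 h 0 min = 2400 min at $20.00/h; overtime 14 h 34 min = 874 min at $30.00/h.
Pay = (2400 × $20.00 + 874 × $30.00) ÷ 60 = $1237.00.

$1237.00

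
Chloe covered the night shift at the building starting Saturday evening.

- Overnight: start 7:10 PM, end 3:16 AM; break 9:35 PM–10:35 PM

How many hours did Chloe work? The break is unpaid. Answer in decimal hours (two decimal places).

Overnight: 7:10 PM → midnight = 4 h 50 min; midnight → 3:16 AM = 3 h 16 min; span 8 h 6 min; less 60 min break → 7 h 6 min

7.10 hours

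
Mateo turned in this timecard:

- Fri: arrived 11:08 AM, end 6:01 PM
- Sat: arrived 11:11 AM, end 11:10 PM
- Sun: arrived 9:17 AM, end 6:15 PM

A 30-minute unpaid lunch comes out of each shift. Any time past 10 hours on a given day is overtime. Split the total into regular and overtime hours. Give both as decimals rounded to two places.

Fri: 11:08 AM–6:01 PM = 6 h 53 min; less 30 min break → 6 h 23 min
Sat: 11:11 AM–11:10 PM = 11 h 59 min; less 30 min break → 11 h 29 min
Sun: 9:17 AM–6:15 PM = 8 h 58 min; less 30 min break → 8 h 28 min
Fri reg 6 h 23 min / OT 0 h 0 min; Sat reg 10 h 0 min / OT 1 h 29 min; Sun reg 8 h 28 min / OT 0 h 0 min.
Totals: regular 24 h 51 min, overtime 1 h 29 min.

Regular 24.85 hours, overtime 1.48 hours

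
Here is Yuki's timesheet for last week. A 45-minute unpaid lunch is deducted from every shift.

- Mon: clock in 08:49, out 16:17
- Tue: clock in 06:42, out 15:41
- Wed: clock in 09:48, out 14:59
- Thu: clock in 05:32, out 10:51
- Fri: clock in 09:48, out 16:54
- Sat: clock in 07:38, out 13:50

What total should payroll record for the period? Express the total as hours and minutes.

35 h 45 min

Mon: 08:49–16:17 = 7 h 28 min; less 45 min break → 6 h 43 min
Tue: 06:42–15:41 = 8 h 59 min; less 45 min break → 8 h 14 min
Wed: 09:48–14:59 = 5 h 11 min; less 45 min break → 4 h 26 min
Thu: 05:32–10:51 = 5 h 19 min; less 45 min break → 4 h 34 min
Fri: 09:48–16:54 = 7 h 6 min; less 45 min break → 6 h 21 min
Sat: 07:38–13:50 = 6 h 12 min; less 45 min break → 5 h 27 min
Total: 6 h 43 min + 8 h 14 min + 4 h 26 min + 4 h 34 min + 6 h 21 min + 5 h 27 min = 35 h 45 min.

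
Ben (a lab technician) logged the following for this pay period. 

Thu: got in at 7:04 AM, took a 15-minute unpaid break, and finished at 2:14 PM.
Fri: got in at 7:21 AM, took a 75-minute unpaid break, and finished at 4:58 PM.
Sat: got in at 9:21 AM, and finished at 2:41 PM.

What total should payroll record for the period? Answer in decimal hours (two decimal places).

Thu: 7:04 AM–2:14 PM = 7 h 10 min; less 15 min break → 6 h 55 min
Fri: 7:21 AM–4:58 PM = 9 h 37 min; less 75 min break → 8 h 22 min
Sat: 9:21 AM–2:41 PM = 5 h 20 min
Total: 6 h 55 min + 8 h 22 min + 5 h 20 min = 20 h 37 min.

20.62 hours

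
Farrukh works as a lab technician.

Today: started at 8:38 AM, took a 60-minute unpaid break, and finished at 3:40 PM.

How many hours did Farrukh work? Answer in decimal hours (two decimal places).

Today: 8:38 AM–3:40 PM = 7 h 2 min; less 60 min break → 6 h 2 min

6.03 hours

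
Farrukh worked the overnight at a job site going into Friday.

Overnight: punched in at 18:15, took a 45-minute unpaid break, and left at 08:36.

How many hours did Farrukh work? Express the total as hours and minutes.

13 h 36 min

Overnight: 18:15 → midnight = 5 h 45 min; midnight → 08:36 = 8 h 36 min; span 14 h 21 min; less 45 min break → 13 h 36 min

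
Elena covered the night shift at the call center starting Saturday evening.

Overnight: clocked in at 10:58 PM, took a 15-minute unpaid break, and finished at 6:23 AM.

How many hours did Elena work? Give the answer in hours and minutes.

7 h 10 min

Overnight: 10:58 PM → midnight = 1 h 2 min; midnight → 6:23 AM = 6 h 23 min; span 7 h 25 min; less 15 min break → 7 h 10 min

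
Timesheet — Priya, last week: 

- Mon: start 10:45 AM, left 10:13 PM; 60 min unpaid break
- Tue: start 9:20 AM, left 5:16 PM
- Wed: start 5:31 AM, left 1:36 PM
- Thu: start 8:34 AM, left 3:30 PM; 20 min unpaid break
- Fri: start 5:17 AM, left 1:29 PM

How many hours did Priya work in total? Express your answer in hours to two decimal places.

Mon: 10:45 AM–10:13 PM = 11 h 28 min; less 60 min break → 10 h 28 min
Tue: 9:20 AM–5:16 PM = 7 h 56 min
Wed: 5:31 AM–1:36 PM = 8 h 5 min
Thu: 8:34 AM–3:30 PM = 6 h 56 min; less 20 min break → 6 h 36 min
Fri: 5:17 AM–1:29 PM = 8 h 12 min
Total: 10 h 28 min + 7 h 56 min + 8 h 5 min + 6 h 36 min + 8 h 12 min = 41 h 17 min.

41.28 hours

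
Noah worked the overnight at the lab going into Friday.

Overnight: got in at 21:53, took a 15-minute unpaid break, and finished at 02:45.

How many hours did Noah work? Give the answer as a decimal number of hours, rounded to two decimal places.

4.62 hours

Overnight: 21:53 → midnight = 2 h 7 min; midnight → 02:45 = 2 h 45 min; span 4 h 52 min; less 15 min break → 4 h 37 min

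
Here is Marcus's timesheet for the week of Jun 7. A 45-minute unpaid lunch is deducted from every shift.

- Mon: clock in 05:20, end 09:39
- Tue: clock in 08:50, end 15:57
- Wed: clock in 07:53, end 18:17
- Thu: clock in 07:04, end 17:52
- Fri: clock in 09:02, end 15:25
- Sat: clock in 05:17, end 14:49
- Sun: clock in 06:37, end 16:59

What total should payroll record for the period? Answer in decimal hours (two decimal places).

Mon: 05:20–09:39 = 4 h 19 min; less 45 min break → 3 h 34 min
Tue: 08:50–15:57 = 7 h 7 min; less 45 min break → 6 h 22 min
Wed: 07:53–18:17 = 10 h 24 min; less 45 min break → 9 h 39 min
Thu: 07:04–17:52 = 10 h 48 min; less 45 min break → 10 h 3 min
Fri: 09:02–15:25 = 6 h 23 min; less 45 min break → 5 h 38 min
Sat: 05:17–14:49 = 9 h 32 min; less 45 min break → 8 h 47 min
Sun: 06:37–16:59 = 10 h 22 min; less 45 min break → 9 h 37 min
Total: 3 h 34 min + 6 h 22 min + 9 h 39 min + 10 h 3 min + 5 h 38 min + 8 h 47 min + 9 h 37 min = 53 h 40 min.

53.67 hours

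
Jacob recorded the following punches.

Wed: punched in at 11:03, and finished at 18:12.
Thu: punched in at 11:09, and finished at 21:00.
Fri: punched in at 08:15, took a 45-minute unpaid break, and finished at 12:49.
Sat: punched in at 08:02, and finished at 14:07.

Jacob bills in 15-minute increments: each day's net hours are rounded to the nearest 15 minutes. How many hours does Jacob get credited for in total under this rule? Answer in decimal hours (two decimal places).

26.75 hours

Wed: 11:03–18:12 = 7 h 9 min → rounds to 7 h 15 min
Thu: 11:09–21:00 = 9 h 51 min → rounds to 9 h 45 min
Fri: 08:15–12:49 = 4 h 34 min − 45 min = 3 h 49 min → rounds to 3 h 45 min
Sat: 08:02–14:07 = 6 h 5 min → rounds to 6 h 0 min
Total credited: 26 h 45 min.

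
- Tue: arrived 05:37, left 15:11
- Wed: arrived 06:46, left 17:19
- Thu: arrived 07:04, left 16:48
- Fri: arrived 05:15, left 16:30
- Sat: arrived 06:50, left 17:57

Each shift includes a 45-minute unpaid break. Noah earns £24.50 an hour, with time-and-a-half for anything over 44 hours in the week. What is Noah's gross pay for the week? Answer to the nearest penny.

£1242.15

Tue: 05:37–15:11 = 9 h 34 min; less 45 min break → 8 h 49 min
Wed: 06:46–17:19 = 10 h 33 min; less 45 min break → 9 h 48 min
Thu: 07:04–16:48 = 9 h 44 min; less 45 min break → 8 h 59 min
Fri: 05:15–16:30 = 11 h 15 min; less 45 min break → 10 h 30 min
Sat: 06:50–17:57 = 11 h 7 min; less 45 min break → 10 h 22 min
Total worked: 48 h 28 min = 2908 min.
Regular 44 h 0 min = 2640 min at £24.50/h; overtime 4 h 28 min = 268 min at £36.75/h.
Pay = (2640 × £24.50 + 268 × £36.75) ÷ 60 = £1242.15.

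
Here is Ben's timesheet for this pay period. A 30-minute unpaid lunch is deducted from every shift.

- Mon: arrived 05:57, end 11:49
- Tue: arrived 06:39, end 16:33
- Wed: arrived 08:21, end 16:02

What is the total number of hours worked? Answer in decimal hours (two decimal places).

21.95 hours

Mon: 05:57–11:49 = 5 h 52 min; less 30 min break → 5 h 22 min
Tue: 06:39–16:33 = 9 h 54 min; less 30 min break → 9 h 24 min
Wed: 08:21–16:02 = 7 h 41 min; less 30 min break → 7 h 11 min
Total: 5 h 22 min + 9 h 24 min + 7 h 11 min = 21 h 57 min.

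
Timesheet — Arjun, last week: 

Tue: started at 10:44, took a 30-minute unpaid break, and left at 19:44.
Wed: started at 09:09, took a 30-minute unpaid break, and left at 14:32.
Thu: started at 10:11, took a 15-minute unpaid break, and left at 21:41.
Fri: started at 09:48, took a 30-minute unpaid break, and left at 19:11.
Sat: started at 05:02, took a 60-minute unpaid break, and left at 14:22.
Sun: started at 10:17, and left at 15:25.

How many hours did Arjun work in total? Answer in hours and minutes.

46 h 59 min

Tue: 10:44–19:44 = 9 h 0 min; less 30 min break → 8 h 30 min
Wed: 09:09–14:32 = 5 h 23 min; less 30 min break → 4 h 53 min
Thu: 10:11–21:41 = 11 h 30 min; less 15 min break → 11 h 15 min
Fri: 09:48–19:11 = 9 h 23 min; less 30 min break → 8 h 53 min
Sat: 05:02–14:22 = 9 h 20 min; less 60 min break → 8 h 20 min
Sun: 10:17–15:25 = 5 h 8 min
Total: 8 h 30 min + 4 h 53 min + 11 h 15 min + 8 h 53 min + 8 h 20 min + 5 h 8 min = 46 h 59 min.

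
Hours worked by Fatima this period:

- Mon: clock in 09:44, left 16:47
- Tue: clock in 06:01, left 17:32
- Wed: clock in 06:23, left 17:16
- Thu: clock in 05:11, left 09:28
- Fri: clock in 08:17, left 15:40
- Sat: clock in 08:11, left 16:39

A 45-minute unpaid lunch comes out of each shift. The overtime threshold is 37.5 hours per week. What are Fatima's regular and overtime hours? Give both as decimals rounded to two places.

Regular 37.50 hours, overtime 7.58 hours

Mon: 09:44–16:47 = 7 h 3 min; less 45 min break → 6 h 18 min
Tue: 06:01–17:32 = 11 h 31 min; less 45 min break → 10 h 46 min
Wed: 06:23–17:16 = 10 h 53 min; less 45 min break → 10 h 8 min
Thu: 05:11–09:28 = 4 h 17 min; less 45 min break → 3 h 32 min
Fri: 08:17–15:40 = 7 h 23 min; less 45 min break → 6 h 38 min
Sat: 08:11–16:39 = 8 h 28 min; less 45 min break → 7 h 43 min
Total worked: 45 h 5 min = 45.08 h.
Threshold 37.5 h → overtime 7 h 35 min, regular 37 h 30 min.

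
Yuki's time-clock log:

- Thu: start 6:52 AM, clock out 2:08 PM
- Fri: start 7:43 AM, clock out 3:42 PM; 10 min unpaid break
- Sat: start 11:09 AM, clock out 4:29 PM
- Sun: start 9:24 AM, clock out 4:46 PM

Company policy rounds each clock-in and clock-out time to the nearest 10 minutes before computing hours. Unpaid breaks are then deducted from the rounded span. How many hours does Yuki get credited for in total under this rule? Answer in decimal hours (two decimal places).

28.00 hours

Thu: in 6:52 AM→6:50 AM, out 2:08 PM→2:10 PM; 7 h 20 min
Fri: in 7:43 AM→7:40 AM, out 3:42 PM→3:40 PM; 8 h 0 min − 10 min = 7 h 50 min
Sat: in 11:09 AM→11:10 AM, out 4:29 PM→4:30 PM; 5 h 20 min
Sun: in 9:24 AM→9:20 AM, out 4:46 PM→4:50 PM; 7 h 30 min
Total credited: 28 h 0 min.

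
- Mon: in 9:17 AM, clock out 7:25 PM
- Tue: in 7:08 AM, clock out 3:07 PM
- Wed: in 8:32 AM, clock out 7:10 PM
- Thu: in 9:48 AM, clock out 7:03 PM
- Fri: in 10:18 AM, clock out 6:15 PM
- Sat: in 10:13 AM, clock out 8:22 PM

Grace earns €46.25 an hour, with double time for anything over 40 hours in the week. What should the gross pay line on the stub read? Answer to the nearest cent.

€3339.25

Mon: 9:17 AM–7:25 PM = 10 h 8 min
Tue: 7:08 AM–3:07 PM = 7 h 59 min
Wed: 8:32 AM–7:10 PM = 10 h 38 min
Thu: 9:48 AM–7:03 PM = 9 h 15 min
Fri: 10:18 AM–6:15 PM = 7 h 57 min
Sat: 10:13 AM–8:22 PM = 10 h 9 min
Total worked: 56 h 6 min = 3366 min.
Regular 40 h 0 min = 2400 min at €46.25/h; overtime 16 h 6 min = 966 min at €92.50/h.
Pay = (2400 × €46.25 + 966 × €92.50) ÷ 60 = €3339.25.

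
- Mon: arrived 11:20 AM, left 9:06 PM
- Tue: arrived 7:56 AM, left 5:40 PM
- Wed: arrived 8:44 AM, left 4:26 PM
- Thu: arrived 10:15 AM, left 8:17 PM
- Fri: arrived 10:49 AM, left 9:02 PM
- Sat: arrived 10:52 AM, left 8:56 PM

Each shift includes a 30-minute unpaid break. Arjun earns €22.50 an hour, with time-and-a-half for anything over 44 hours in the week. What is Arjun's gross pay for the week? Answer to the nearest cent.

Mon: 11:20 AM–9:06 PM = 9 h 46 min; less 30 min break → 9 h 16 min
Tue: 7:56 AM–5:40 PM = 9 h 44 min; less 30 min break → 9 h 14 min
Wed: 8:44 AM–4:26 PM = 7 h 42 min; less 30 min break → 7 h 12 min
Thu: 10:15 AM–8:17 PM = 10 h 2 min; less 30 min break → 9 h 32 min
Fri: 10:49 AM–9:02 PM = 10 h 13 min; less 30 min break → 9 h 43 min
Sat: 10:52 AM–8:56 PM = 10 h 4 min; less 30 min break → 9 h 34 min
Total worked: 54 h 31 min = 3271 min.
Regular 44 h 0 min = 2640 min at €22.50/h; overtime 10 h 31 min = 631 min at €33.75/h.
Pay = (2640 × €22.50 + 631 × €33.75) ÷ 60 = €1344.94.

€1344.94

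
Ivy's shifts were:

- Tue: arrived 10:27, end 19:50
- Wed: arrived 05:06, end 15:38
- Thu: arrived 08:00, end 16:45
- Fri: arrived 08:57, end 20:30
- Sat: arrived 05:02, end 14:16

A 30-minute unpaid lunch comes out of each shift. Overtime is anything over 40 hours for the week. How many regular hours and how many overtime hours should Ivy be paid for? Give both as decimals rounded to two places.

Tue: 10:27–19:50 = 9 h 23 min; less 30 min break → 8 h 53 min
Wed: 05:06–15:38 = 10 h 32 min; less 30 min break → 10 h 2 min
Thu: 08:00–16:45 = 8 h 45 min; less 30 min break → 8 h 15 min
Fri: 08:57–20:30 = 11 h 33 min; less 30 min break → 11 h 3 min
Sat: 05:02–14:16 = 9 h 14 min; less 30 min break → 8 h 44 min
Total worked: 46 h 57 min = 46.95 h.
Threshold 40 h → overtime 6 h 57 min, regular 40 h 0 min.

Regular 40.00 hours, overtime 6.95 hours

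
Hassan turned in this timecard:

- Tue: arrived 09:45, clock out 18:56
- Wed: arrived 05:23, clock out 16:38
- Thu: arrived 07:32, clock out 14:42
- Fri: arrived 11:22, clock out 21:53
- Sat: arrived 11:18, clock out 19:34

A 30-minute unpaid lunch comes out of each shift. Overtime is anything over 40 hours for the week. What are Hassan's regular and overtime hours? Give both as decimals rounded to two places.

Regular 40.00 hours, overtime 3.88 hours

Tue: 09:45–18:56 = 9 h 11 min; less 30 min break → 8 h 41 min
Wed: 05:23–16:38 = 11 h 15 min; less 30 min break → 10 h 45 min
Thu: 07:32–14:42 = 7 h 10 min; less 30 min break → 6 h 40 min
Fri: 11:22–21:53 = 10 h 31 min; less 30 min break → 10 h 1 min
Sat: 11:18–19:34 = 8 h 16 min; less 30 min break → 7 h 46 min
Total worked: 43 h 53 min = 43.88 h.
Threshold 40 h → overtime 3 h 53 min, regular 40 h 0 min.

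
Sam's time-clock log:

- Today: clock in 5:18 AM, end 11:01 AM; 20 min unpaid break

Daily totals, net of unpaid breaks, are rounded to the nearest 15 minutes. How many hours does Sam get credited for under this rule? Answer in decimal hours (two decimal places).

Today: 5:18 AM–11:01 AM = 5 h 43 min − 20 min = 5 h 23 min → rounds to 5 h 30 min

5.50 hours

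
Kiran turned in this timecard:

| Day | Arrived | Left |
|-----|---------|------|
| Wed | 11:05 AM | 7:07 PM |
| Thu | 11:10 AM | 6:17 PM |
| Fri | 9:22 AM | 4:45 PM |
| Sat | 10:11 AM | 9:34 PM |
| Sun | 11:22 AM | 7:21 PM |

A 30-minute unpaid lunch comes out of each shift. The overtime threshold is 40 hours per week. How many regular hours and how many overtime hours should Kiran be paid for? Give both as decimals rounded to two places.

Wed: 11:05 AM–7:07 PM = 8 h 2 min; less 30 min break → 7 h 32 min
Thu: 11:10 AM–6:17 PM = 7 h 7 min; less 30 min break → 6 h 37 min
Fri: 9:22 AM–4:45 PM = 7 h 23 min; less 30 min break → 6 h 53 min
Sat: 10:11 AM–9:34 PM = 11 h 23 min; less 30 min break → 10 h 53 min
Sun: 11:22 AM–7:21 PM = 7 h 59 min; less 30 min break → 7 h 29 min
Total worked: 39 h 24 min = 39.40 h.
Threshold 40 h → overtime 0 h 0 min, regular 39 h 24 min.

Regular 39.40 hours, overtime 0.00 hours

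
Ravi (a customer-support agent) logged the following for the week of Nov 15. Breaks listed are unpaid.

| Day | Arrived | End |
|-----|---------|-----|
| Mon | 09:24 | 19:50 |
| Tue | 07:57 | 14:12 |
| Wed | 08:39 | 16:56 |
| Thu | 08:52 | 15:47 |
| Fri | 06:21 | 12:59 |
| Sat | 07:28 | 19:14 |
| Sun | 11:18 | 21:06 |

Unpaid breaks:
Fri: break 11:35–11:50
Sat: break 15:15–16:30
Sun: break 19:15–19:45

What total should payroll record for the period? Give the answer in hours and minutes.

58 h 5 min

Mon: 09:24–19:50 = 10 h 26 min
Tue: 07:57–14:12 = 6 h 15 min
Wed: 08:39–16:56 = 8 h 17 min
Thu: 08:52–15:47 = 6 h 55 min
Fri: 06:21–12:59 = 6 h 38 min; less 15 min break → 6 h 23 min
Sat: 07:28–19:14 = 11 h 46 min; less 75 min break → 10 h 31 min
Sun: 11:18–21:06 = 9 h 48 min; less 30 min break → 9 h 18 min
Total: 10 h 26 min + 6 h 15 min + 8 h 17 min + 6 h 55 min + 6 h 23 min + 10 h 31 min + 9 h 18 min = 58 h 5 min.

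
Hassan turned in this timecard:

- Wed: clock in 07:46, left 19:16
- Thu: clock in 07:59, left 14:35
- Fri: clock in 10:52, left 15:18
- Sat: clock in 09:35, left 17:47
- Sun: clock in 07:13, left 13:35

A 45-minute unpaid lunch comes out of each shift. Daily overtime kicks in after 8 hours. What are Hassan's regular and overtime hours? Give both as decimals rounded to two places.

Wed: 07:46–19:16 = 11 h 30 min; less 45 min break → 10 h 45 min
Thu: 07:59–14:35 = 6 h 36 min; less 45 min break → 5 h 51 min
Fri: 10:52–15:18 = 4 h 26 min; less 45 min break → 3 h 41 min
Sat: 09:35–17:47 = 8 h 12 min; less 45 min break → 7 h 27 min
Sun: 07:13–13:35 = 6 h 22 min; less 45 min break → 5 h 37 min
Wed reg 8 h 0 min / OT 2 h 45 min; Thu reg 5 h 51 min / OT 0 h 0 min; Fri reg 3 h 41 min / OT 0 h 0 min; Sat reg 7 h 27 min / OT 0 h 0 min; Sun reg 5 h 37 min / OT 0 h 0 min.
Totals: regular 30 h 36 min, overtime 2 h 45 min.

Regular 30.60 hours, overtime 2.75 hours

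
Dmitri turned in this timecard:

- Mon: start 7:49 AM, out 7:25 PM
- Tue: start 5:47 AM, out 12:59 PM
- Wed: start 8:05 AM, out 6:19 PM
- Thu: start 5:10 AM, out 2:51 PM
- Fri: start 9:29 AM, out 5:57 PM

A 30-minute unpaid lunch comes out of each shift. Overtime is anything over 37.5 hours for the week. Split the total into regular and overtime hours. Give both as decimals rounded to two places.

Mon: 7:49 AM–7:25 PM = 11 h 36 min; less 30 min break → 11 h 6 min
Tue: 5:47 AM–12:59 PM = 7 h 12 min; less 30 min break → 6 h 42 min
Wed: 8:05 AM–6:19 PM = 10 h 14 min; less 30 min break → 9 h 44 min
Thu: 5:10 AM–2:51 PM = 9 h 41 min; less 30 min break → 9 h 11 min
Fri: 9:29 AM–5:57 PM = 8 h 28 min; less 30 min break → 7 h 58 min
Total worked: 44 h 41 min = 44.68 h.
Threshold 37.5 h → overtime 7 h 11 min, regular 37 h 30 min.

Regular 37.50 hours, overtime 7.18 hours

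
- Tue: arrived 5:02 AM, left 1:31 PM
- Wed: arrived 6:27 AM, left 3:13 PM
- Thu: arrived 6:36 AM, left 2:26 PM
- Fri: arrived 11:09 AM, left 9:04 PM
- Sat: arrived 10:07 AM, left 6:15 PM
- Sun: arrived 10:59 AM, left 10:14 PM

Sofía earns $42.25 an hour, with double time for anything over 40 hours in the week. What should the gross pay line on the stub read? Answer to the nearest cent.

Tue: 5:02 AM–1:31 PM = 8 h 29 min
Wed: 6:27 AM–3:13 PM = 8 h 46 min
Thu: 6:36 AM–2:26 PM = 7 h 50 min
Fri: 11:09 AM–9:04 PM = 9 h 55 min
Sat: 10:07 AM–6:15 PM = 8 h 8 min
Sun: 10:59 AM–10:14 PM = 11 h 15 min
Total worked: 54 h 23 min = 3263 min.
Regular 40 h 0 min = 2400 min at $42.25/h; overtime 14 h 23 min = 863 min at $84.50/h.
Pay = (2400 × $42.25 + 863 × $84.50) ÷ 60 = $2905.39.

$2905.39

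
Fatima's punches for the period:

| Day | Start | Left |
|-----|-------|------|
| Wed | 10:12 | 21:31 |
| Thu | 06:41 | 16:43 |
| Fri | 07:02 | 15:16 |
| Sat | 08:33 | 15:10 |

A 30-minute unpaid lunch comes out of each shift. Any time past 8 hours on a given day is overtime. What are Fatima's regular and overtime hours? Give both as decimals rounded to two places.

Regular 29.85 hours, overtime 4.35 hours

Wed: 10:12–21:31 = 11 h 19 min; less 30 min break → 10 h 49 min
Thu: 06:41–16:43 = 10 h 2 min; less 30 min break → 9 h 32 min
Fri: 07:02–15:16 = 8 h 14 min; less 30 min break → 7 h 44 min
Sat: 08:33–15:10 = 6 h 37 min; less 30 min break → 6 h 7 min
Wed reg 8 h 0 min / OT 2 h 49 min; Thu reg 8 h 0 min / OT 1 h 32 min; Fri reg 7 h 44 min / OT 0 h 0 min; Sat reg 6 h 7 min / OT 0 h 0 min.
Totals: regular 29 h 51 min, overtime 4 h 21 min.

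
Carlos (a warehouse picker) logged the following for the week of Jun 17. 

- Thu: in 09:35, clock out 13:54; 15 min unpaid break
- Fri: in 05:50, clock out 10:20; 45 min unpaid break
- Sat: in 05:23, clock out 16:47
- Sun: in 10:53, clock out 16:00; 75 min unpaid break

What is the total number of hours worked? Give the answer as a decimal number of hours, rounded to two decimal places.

Thu: 09:35–13:54 = 4 h 19 min; less 15 min break → 4 h 4 min
Fri: 05:50–10:20 = 4 h 30 min; less 45 min break → 3 h 45 min
Sat: 05:23–16:47 = 11 h 24 min
Sun: 10:53–16:00 = 5 h 7 min; less 75 min break → 3 h 52 min
Total: 4 h 4 min + 3 h 45 min + 11 h 24 min + 3 h 52 min = 23 h 5 min.

23.08 hours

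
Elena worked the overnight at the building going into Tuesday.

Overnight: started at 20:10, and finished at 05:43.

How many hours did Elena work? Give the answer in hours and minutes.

9 h 33 min

Overnight: 20:10 → midnight = 3 h 50 min; midnight → 05:43 = 5 h 43 min; span 9 h 33 min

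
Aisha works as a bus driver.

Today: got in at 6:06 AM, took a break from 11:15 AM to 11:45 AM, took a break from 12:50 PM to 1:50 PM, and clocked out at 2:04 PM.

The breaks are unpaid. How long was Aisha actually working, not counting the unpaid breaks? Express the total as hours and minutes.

6 h 28 min

Today: 6:06 AM–2:04 PM = 7 h 58 min; less 90 min break → 6 h 28 min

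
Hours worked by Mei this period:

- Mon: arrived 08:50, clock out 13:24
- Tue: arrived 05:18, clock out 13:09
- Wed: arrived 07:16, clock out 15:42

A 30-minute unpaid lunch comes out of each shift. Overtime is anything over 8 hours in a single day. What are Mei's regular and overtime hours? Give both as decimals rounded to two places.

Mon: 08:50–13:24 = 4 h 34 min; less 30 min break → 4 h 4 min
Tue: 05:18–13:09 = 7 h 51 min; less 30 min break → 7 h 21 min
Wed: 07:16–15:42 = 8 h 26 min; less 30 min break → 7 h 56 min
Mon reg 4 h 4 min / OT 0 h 0 min; Tue reg 7 h 21 min / OT 0 h 0 min; Wed reg 7 h 56 min / OT 0 h 0 min.
Totals: regular 19 h 21 min, overtime 0 h 0 min.

Regular 19.35 hours, overtime 0.00 hours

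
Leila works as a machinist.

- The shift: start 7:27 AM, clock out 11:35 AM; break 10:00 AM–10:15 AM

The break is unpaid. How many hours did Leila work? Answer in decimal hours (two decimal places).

The shift: 7:27 AM–11:35 AM = 4 h 8 min; less 15 min break → 3 h 53 min

3.88 hours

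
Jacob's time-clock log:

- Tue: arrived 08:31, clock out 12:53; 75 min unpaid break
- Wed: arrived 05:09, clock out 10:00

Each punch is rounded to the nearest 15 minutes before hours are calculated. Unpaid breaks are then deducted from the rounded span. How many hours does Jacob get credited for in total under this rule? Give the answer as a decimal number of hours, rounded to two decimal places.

8.00 hours

Tue: in 08:31→08:30, out 12:53→13:00; 4 h 30 min − 75 min = 3 h 15 min
Wed: in 05:09→05:15, out 10:00→10:00; 4 h 45 min
Total credited: 8 h 0 min.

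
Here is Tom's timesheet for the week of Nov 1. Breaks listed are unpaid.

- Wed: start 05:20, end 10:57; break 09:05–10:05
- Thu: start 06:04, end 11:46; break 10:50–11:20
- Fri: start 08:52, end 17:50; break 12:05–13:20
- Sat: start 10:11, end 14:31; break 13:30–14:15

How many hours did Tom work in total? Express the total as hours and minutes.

Wed: 05:20–10:57 = 5 h 37 min; less 60 min break → 4 h 37 min
Thu: 06:04–11:46 = 5 h 42 min; less 30 min break → 5 h 12 min
Fri: 08:52–17:50 = 8 h 58 min; less 75 min break → 7 h 43 min
Sat: 10:11–14:31 = 4 h 20 min; less 45 min break → 3 h 35 min
Total: 4 h 37 min + 5 h 12 min + 7 h 43 min + 3 h 35 min = 21 h 7 min.

21 h 7 min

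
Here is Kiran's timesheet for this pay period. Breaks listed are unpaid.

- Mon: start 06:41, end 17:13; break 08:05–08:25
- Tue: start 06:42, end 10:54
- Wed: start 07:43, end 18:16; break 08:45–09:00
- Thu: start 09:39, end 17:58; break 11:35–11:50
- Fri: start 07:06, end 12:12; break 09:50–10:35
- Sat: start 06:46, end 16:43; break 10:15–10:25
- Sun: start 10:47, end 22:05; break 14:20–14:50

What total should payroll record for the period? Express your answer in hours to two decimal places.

Mon: 06:41–17:13 = 10 h 32 min; less 20 min break → 10 h 12 min
Tue: 06:42–10:54 = 4 h 12 min
Wed: 07:43–18:16 = 10 h 33 min; less 15 min break → 10 h 18 min
Thu: 09:39–17:58 = 8 h 19 min; less 15 min break → 8 h 4 min
Fri: 07:06–12:12 = 5 h 6 min; less 45 min break → 4 h 21 min
Sat: 06:46–16:43 = 9 h 57 min; less 10 min break → 9 h 47 min
Sun: 10:47–22:05 = 11 h 18 min; less 30 min break → 10 h 48 min
Total: 10 h 12 min + 4 h 12 min + 10 h 18 min + 8 h 4 min + 4 h 21 min + 9 h 47 min + 10 h 48 min = 57 h 42 min.

57.70 hours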